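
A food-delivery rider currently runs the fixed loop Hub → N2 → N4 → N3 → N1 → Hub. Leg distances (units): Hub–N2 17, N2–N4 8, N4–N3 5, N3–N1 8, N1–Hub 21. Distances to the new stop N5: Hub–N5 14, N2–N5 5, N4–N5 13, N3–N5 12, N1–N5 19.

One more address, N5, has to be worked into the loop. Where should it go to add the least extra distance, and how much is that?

Insertion cost between consecutive stops i–j is d(i,N5) + d(N5,j) − d(i,j):
  between Hub and N2: 14 + 5 − 17 = 2
  between N2 and N4: 5 + 13 − 8 = 10
  between N4 and N3: 13 + 12 − 5 = 20
  between N3 and N1: 12 + 19 − 8 = 23
  between N1 and Hub: 19 + 14 − 21 = 12
Cheapest insertion is between Hub and N2, adding 2.
New total = 59 + 2 = 61.

Adding 2 by placing N5 on the Hub–N2 leg.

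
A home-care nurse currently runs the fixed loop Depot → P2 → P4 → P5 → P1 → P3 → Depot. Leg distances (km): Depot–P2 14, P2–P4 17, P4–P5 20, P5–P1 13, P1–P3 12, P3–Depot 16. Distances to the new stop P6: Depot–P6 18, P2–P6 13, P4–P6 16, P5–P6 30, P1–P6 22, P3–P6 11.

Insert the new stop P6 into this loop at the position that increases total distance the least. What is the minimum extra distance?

Adding 12 km by placing P6 on the P2–P4 leg.

Insertion cost between consecutive stops i–j is d(i,P6) + d(P6,j) − d(i,j):
  between Depot and P2: 18 + 13 − 14 = 17
  between P2 and P4: 13 + 16 − 17 = 12
  between P4 and P5: 16 + 30 − 20 = 26
  between P5 and P1: 30 + 22 − 13 = 39
  between P1 and P3: 22 + 11 − 12 = 21
  between P3 and Depot: 11 + 18 − 16 = 13
Cheapest insertion is between P2 and P4, adding 12.
New total = 92 + 12 = 104.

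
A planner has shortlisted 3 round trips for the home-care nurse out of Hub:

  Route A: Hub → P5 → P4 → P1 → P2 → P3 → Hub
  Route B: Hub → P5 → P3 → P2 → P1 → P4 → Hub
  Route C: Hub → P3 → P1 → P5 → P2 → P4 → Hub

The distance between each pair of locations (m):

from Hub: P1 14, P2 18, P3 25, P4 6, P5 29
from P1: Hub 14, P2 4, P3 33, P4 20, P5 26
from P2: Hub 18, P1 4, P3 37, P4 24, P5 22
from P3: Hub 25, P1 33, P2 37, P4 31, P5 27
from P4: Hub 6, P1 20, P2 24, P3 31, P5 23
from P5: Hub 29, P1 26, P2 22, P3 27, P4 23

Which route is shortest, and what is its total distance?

Shortest is Route B, total 123 m.

Route A: 29 + 23 + 20 + 4 + 37 + 25 = 138
Route B: 29 + 27 + 37 + 4 + 20 + 6 = 123
Route C: 25 + 33 + 26 + 22 + 24 + 6 = 136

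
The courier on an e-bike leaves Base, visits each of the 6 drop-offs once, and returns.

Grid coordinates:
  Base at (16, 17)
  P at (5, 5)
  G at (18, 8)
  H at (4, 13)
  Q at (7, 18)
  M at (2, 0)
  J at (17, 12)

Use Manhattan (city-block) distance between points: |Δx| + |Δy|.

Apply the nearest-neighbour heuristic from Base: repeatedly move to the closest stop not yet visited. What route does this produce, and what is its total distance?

Base → [J:6 / Q:10 / G:11 / H:16 / P:23 / M:31] → J (6)
J → [G:5 / H:14 / Q:16 / P:19 / M:27] → G (5)
G → [P:16 / H:19 / Q:21 / M:24] → P (16)
P → [M:8 / H:9 / Q:15] → M (8)
M → [H:15 / Q:23] → H (15)
H → [Q:8] → Q (8)
Return Q→Base: 10.
Total = 6 + 5 + 16 + 8 + 15 + 8 + 10 = 68.

Total distance 68 via the nearest-neighbour route Base → J → G → P → M → H → Q → Base.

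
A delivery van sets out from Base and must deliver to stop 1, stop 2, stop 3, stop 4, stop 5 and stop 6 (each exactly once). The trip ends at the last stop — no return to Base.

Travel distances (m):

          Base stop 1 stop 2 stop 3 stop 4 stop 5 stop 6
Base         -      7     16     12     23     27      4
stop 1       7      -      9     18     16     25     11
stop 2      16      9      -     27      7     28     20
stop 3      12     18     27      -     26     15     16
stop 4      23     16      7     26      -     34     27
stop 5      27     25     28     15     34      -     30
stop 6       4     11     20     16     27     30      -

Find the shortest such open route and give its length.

72 m — the minimum one-way total.

There are 6! = 720 possible orderings.
Base→stop 1→stop 2→stop 3→stop 4→stop 5→stop 6: 7+9+27+26+34+30 = 133
Base→stop 1→stop 2→stop 3→stop 4→stop 6→stop 5: 7+9+27+26+27+30 = 126
Base→stop 1→stop 2→stop 3→stop 5→stop 4→stop 6: 7+9+27+15+34+27 = 119
Base→stop 1→stop 2→stop 3→stop 5→stop 6→stop 4: 7+9+27+15+30+27 = 115
Base→stop 1→stop 2→stop 3→stop 6→stop 4→stop 5: 7+9+27+16+27+34 = 120
Base→stop 1→stop 2→stop 3→stop 6→stop 5→stop 4: 7+9+27+16+30+34 = 123
Base→stop 1→stop 2→stop 4→stop 3→stop 5→stop 6: 7+9+7+26+15+30 = 94
Base→stop 1→stop 2→stop 4→stop 3→stop 6→stop 5: 7+9+7+26+16+30 = 95
… (712 more)
Base→stop 6→stop 1→stop 2→stop 4→stop 3→stop 5: 4+11+9+7+26+15 = 72  ← best
The minimum is 72.
One shortest path: Base → stop 6 → stop 1 → stop 2 → stop 4 → stop 3 → stop 5.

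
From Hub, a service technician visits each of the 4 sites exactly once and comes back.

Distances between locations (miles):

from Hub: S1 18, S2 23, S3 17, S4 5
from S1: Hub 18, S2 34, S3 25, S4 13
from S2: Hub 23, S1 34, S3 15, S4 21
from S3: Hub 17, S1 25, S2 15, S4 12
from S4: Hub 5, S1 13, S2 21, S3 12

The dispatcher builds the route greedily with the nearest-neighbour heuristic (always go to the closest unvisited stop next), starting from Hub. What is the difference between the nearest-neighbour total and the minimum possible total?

The nearest-neighbour route is 3 miles longer than optimal.

Hub: S4=5, S3=17, S1=18, S2=23 ⇒ S4
S4: S3=12, S1=13, S2=21 ⇒ S3
S3: S2=15, S1=25 ⇒ S2
S2: S1=34 ⇒ S1
NN route Hub → S4 → S3 → S2 → S1 → Hub costs 84.
Optimal: Hub → S1 → S4 → S3 → S2 → Hub costs 81 (by enumerating all 12 distinct tours).
Excess = 84 − 81 = 3.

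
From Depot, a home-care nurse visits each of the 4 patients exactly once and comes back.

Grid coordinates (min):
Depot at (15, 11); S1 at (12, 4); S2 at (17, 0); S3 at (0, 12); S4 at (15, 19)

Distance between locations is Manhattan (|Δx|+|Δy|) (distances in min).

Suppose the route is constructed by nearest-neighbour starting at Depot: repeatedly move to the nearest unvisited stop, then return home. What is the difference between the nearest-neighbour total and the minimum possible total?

From Depot: S4=8, S1=10, S2=13, S3=16 → choose S4 (8).
From S4: S1=18, S2=21, S3=22 → choose S1 (18).
From S1: S2=9, S3=20 → choose S2 (9).
From S2: S3=29 → choose S3 (29).
NN route Depot → S4 → S1 → S2 → S3 → Depot costs 80.
Optimal: Depot → S2 → S1 → S3 → S4 → Depot costs 72 (by enumerating all 12 distinct tours).
Excess = 80 − 72 = 8.

The nearest-neighbour route is 8 min longer than optimal.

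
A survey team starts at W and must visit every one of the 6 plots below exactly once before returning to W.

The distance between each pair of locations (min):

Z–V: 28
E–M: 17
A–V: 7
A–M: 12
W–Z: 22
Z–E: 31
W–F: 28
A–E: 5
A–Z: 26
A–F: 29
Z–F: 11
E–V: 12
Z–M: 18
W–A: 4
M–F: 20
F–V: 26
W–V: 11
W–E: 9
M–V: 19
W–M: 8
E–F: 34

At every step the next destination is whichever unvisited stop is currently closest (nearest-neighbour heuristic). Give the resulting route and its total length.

Nearest-neighbour total = 97 min; route W → A → E → V → M → Z → F → W.

W → [A:4 / M:8 / E:9 / V:11 / Z:22 / F:28] → A (4)
A → [E:5 / V:7 / M:12 / Z:26 / F:29] → E (5)
E → [V:12 / M:17 / Z:31 / F:34] → V (12)
V → [M:19 / F:26 / Z:28] → M (19)
M → [Z:18 / F:20] → Z (18)
Z → [F:11] → F (11)
Return F→W: 28.
Total = 4 + 5 + 12 + 19 + 18 + 11 + 28 = 97.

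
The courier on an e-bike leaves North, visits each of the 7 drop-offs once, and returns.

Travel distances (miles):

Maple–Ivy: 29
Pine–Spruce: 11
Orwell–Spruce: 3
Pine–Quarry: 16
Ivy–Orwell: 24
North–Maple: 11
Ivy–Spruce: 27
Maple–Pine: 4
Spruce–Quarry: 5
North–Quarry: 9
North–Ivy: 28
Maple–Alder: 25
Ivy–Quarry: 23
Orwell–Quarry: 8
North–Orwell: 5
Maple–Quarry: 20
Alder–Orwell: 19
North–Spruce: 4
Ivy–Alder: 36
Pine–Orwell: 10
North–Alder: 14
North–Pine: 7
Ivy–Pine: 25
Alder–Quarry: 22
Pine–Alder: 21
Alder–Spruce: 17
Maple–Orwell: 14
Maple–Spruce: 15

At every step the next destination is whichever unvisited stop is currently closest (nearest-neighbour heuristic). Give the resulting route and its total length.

Total distance 124 miles via the nearest-neighbour route North → Spruce → Orwell → Quarry → Pine → Maple → Alder → Ivy → North.

From North: distances to unvisited — Spruce=4, Orwell=5, Pine=7, Quarry=9, Maple=11, Alder=14, Ivy=28. Nearest is Spruce (4).
From Spruce: distances to unvisited — Orwell=3, Quarry=5, Pine=11, Maple=15, Alder=17, Ivy=27. Nearest is Orwell (3).
From Orwell: distances to unvisited — Quarry=8, Pine=10, Maple=14, Alder=19, Ivy=24. Nearest is Quarry (8).
From Quarry: distances to unvisited — Pine=16, Maple=20, Alder=22, Ivy=23. Nearest is Pine (16).
From Pine: distances to unvisited — Maple=4, Alder=21, Ivy=25. Nearest is Maple (4).
From Maple: distances to unvisited — Alder=25, Ivy=29. Nearest is Alder (25).
From Alder: distances to unvisited — Ivy=36. Nearest is Ivy (36).
Return Ivy→North: 28.
Total = 4 + 3 + 8 + 16 + 4 + 25 + 36 + 28 = 124.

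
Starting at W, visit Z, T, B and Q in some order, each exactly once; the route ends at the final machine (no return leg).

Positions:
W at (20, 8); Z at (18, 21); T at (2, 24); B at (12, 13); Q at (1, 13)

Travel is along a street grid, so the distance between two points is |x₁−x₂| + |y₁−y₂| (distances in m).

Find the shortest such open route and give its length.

There are 4! = 24 possible orderings.
W → Z → T → B → Q: 15+19+21+11 = 66
W → Z → T → Q → B: 15+19+12+11 = 57
W → Z → B → T → Q: 15+14+21+12 = 62
W → Z → B → Q → T: 15+14+11+12 = 52
W → Z → Q → T → B: 15+25+12+21 = 73
W → Z → Q → B → T: 15+25+11+21 = 72
W → T → Z → B → Q: 34+19+14+11 = 78
W → T → Z → Q → B: 34+19+25+11 = 89
W → T → B → Z → Q: 34+21+14+25 = 94
W → T → B → Q → Z: 34+21+11+25 = 91
W → T → Q → Z → B: 34+12+25+14 = 85
W → T → Q → B → Z: 34+12+11+14 = 71
W → B → Z → T → Q: 13+14+19+12 = 58
W → B → Z → Q → T: 13+14+25+12 = 64
… (10 more)
The minimum is 52.
One shortest path: W → Z → B → Q → T.

Minimum one-way distance = 52 m.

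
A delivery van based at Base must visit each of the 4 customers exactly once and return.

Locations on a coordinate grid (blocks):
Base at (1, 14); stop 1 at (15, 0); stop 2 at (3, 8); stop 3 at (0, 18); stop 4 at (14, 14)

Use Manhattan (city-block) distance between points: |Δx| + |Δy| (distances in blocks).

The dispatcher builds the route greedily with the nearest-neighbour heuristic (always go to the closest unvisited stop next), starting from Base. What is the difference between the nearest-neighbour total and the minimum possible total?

12 blocks longer than the optimal tour.

Base: stop 3=5, stop 2=8, stop 4=13, stop 1=28 ⇒ stop 3
stop 3: stop 2=13, stop 4=18, stop 1=33 ⇒ stop 2
stop 2: stop 4=17, stop 1=20 ⇒ stop 4
stop 4: stop 1=15 ⇒ stop 1
NN route Base → stop 3 → stop 2 → stop 4 → stop 1 → Base costs 78.
Optimal: Base → stop 2 → stop 1 → stop 4 → stop 3 → Base costs 66 (by enumerating all 12 distinct tours).
Excess = 78 − 66 = 12.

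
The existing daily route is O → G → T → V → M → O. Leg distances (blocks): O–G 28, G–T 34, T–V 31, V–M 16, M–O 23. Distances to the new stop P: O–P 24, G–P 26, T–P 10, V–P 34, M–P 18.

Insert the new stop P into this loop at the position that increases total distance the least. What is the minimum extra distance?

Insertion cost between consecutive stops i–j is d(i,P) + d(P,j) − d(i,j):
  between O and G: 24 + 26 − 28 = 22
  between G and T: 26 + 10 − 34 = 2
  between T and V: 10 + 34 − 31 = 13
  between V and M: 34 + 18 − 16 = 36
  between M and O: 18 + 24 − 23 = 19
Cheapest insertion is between G and T, adding 2.
New total = 132 + 2 = 134.

Minimum extra distance: 2 blocks, inserting P between G and T.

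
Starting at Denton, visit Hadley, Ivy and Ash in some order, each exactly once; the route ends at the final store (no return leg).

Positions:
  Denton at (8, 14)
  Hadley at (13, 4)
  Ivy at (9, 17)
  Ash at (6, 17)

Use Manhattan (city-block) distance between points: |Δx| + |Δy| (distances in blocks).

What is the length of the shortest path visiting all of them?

There are 3! = 6 possible orderings.
Denton → Hadley → Ivy → Ash: 15+17+3 = 35
Denton → Hadley → Ash → Ivy: 15+20+3 = 38
Denton → Ivy → Hadley → Ash: 4+17+20 = 41
Denton → Ivy → Ash → Hadley: 4+3+20 = 27
Denton → Ash → Hadley → Ivy: 5+20+17 = 42
Denton → Ash → Ivy → Hadley: 5+3+17 = 25
The minimum is 25.
One shortest path: Denton → Ash → Ivy → Hadley.

Minimum one-way distance = 25 blocks.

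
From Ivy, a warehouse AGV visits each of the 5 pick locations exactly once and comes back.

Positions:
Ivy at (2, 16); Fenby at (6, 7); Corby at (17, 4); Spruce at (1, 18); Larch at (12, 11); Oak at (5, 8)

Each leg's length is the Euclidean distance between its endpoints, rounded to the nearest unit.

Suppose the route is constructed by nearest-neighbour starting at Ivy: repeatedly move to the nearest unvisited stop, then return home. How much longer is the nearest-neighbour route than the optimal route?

Excess over optimum: 4.

Ivy: Spruce=2, Oak=9, Fenby=10, Larch=11, Corby=19 ⇒ Spruce
Spruce: Oak=11, Fenby=12, Larch=13, Corby=21 ⇒ Oak
Oak: Fenby=1, Larch=8, Corby=13 ⇒ Fenby
Fenby: Larch=7, Corby=11 ⇒ Larch
Larch: Corby=9 ⇒ Corby
NN route Ivy → Spruce → Oak → Fenby → Larch → Corby → Ivy costs 49.
Optimal: Ivy → Spruce → Larch → Corby → Fenby → Oak → Ivy costs 45 (by enumerating all 60 distinct tours).
Excess = 49 − 45 = 4.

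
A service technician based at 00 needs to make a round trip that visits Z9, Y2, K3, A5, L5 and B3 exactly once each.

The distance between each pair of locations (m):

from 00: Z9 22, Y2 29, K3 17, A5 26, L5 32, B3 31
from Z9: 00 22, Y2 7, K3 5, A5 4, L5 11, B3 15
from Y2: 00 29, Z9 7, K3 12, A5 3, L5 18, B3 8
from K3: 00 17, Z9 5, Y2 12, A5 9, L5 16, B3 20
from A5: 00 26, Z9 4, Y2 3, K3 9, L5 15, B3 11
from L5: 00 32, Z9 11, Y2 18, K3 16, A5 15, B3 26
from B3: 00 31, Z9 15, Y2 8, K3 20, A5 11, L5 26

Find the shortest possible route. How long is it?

With 6 stops there are 6!/2 = 360 distinct round trips (a route and its reverse cost the same).
00 - Z9 - Y2 - K3 - A5 - L5 - B3 - 00: 22+7+12+9+15+26+31 = 122
00 - Z9 - Y2 - K3 - A5 - B3 - L5 - 00: 22+7+12+9+11+26+32 = 119
00 - Z9 - Y2 - K3 - L5 - A5 - B3 - 00: 22+7+12+16+15+11+31 = 114
00 - Z9 - Y2 - K3 - L5 - B3 - A5 - 00: 22+7+12+16+26+11+26 = 120
00 - Z9 - Y2 - K3 - B3 - A5 - L5 - 00: 22+7+12+20+11+15+32 = 119
00 - Z9 - Y2 - K3 - B3 - L5 - A5 - 00: 22+7+12+20+26+15+26 = 128
00 - Z9 - Y2 - A5 - K3 - L5 - B3 - 00: 22+7+3+9+16+26+31 = 114
00 - Z9 - Y2 - A5 - K3 - B3 - L5 - 00: 22+7+3+9+20+26+32 = 119
… (352 more)
00 - K3 - Z9 - L5 - A5 - Y2 - B3 - 00: 17+5+11+15+3+8+31 = 90  ← best
The minimum is 90.
One optimal route: 00 → K3 → Z9 → L5 → A5 → Y2 → B3 → 00 (or its reverse).

90 m — the shortest possible round trip.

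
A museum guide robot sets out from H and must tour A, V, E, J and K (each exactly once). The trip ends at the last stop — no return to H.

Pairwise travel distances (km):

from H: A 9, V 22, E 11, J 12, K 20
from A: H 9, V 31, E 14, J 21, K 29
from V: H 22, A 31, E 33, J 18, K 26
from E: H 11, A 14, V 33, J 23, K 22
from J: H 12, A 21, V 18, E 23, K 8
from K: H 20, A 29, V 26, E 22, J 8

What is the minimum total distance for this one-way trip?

There are 5! = 120 possible orderings.
H - A - V - E - J - K: 9+31+33+23+8 = 104
H - A - V - E - K - J: 9+31+33+22+8 = 103
H - A - V - J - E - K: 9+31+18+23+22 = 103
H - A - V - J - K - E: 9+31+18+8+22 = 88
H - A - V - K - E - J: 9+31+26+22+23 = 111
H - A - V - K - J - E: 9+31+26+8+23 = 97
H - A - E - V - J - K: 9+14+33+18+8 = 82
H - A - E - V - K - J: 9+14+33+26+8 = 90
H - A - E - J - V - K: 9+14+23+18+26 = 90
H - A - E - J - K - V: 9+14+23+8+26 = 80
H - A - E - K - V - J: 9+14+22+26+18 = 89
H - A - E - K - J - V: 9+14+22+8+18 = 71
H - A - J - V - E - K: 9+21+18+33+22 = 103
H - A - J - V - K - E: 9+21+18+26+22 = 96
… (106 more)
The minimum is 71.
One shortest path: H → A → E → K → J → V.

Minimum one-way distance = 71 km.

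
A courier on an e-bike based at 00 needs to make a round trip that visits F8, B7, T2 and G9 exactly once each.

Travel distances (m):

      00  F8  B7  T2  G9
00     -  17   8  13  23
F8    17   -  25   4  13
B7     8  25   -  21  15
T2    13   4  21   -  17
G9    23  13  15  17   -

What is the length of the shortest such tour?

Minimum total distance: 53 m.

There are 12 distinct closed tours to check (reversals are equivalent).
00 - F8 - B7 - T2 - G9 - 00: 17+25+21+17+23 = 103
00 - F8 - B7 - G9 - T2 - 00: 17+25+15+17+13 = 87
00 - F8 - T2 - B7 - G9 - 00: 17+4+21+15+23 = 80
00 - F8 - T2 - G9 - B7 - 00: 17+4+17+15+8 = 61
00 - F8 - G9 - B7 - T2 - 00: 17+13+15+21+13 = 79
00 - F8 - G9 - T2 - B7 - 00: 17+13+17+21+8 = 76
00 - B7 - F8 - T2 - G9 - 00: 8+25+4+17+23 = 77
00 - B7 - F8 - G9 - T2 - 00: 8+25+13+17+13 = 76
00 - B7 - T2 - F8 - G9 - 00: 8+21+4+13+23 = 69
00 - B7 - G9 - F8 - T2 - 00: 8+15+13+4+13 = 53
00 - T2 - F8 - B7 - G9 - 00: 13+4+25+15+23 = 80
00 - T2 - B7 - F8 - G9 - 00: 13+21+25+13+23 = 95
The minimum is 53.
One optimal route: 00 → B7 → G9 → F8 → T2 → 00 (or its reverse).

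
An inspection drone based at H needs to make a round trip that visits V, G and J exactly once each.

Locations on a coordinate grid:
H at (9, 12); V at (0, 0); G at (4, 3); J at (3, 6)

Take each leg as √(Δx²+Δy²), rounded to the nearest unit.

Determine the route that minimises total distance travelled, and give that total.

With 3 stops there are 3!/2 = 3 distinct round trips (a route and its reverse cost the same).
H - V - G - J - H: 15+5+3+8 = 31
H - V - J - G - H: 15+7+3+10 = 35
H - G - V - J - H: 10+5+7+8 = 30
The minimum is 30.
One optimal route: H → G → V → J → H (or its reverse).

Shortest round trip = 30.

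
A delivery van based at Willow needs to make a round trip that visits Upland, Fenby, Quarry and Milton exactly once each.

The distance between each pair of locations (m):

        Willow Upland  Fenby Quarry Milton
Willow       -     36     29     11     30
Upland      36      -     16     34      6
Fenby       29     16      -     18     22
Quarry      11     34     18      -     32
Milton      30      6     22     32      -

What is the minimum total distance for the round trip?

81 m — the shortest possible round trip.

With 4 stops there are 4!/2 = 12 distinct round trips (a route and its reverse cost the same).
Willow→Upland→Fenby→Quarry→Milton→Willow: 36+16+18+32+30 = 132
Willow→Upland→Fenby→Milton→Quarry→Willow: 36+16+22+32+11 = 117
Willow→Upland→Quarry→Fenby→Milton→Willow: 36+34+18+22+30 = 140
Willow→Upland→Quarry→Milton→Fenby→Willow: 36+34+32+22+29 = 153
Willow→Upland→Milton→Fenby→Quarry→Willow: 36+6+22+18+11 = 93
Willow→Upland→Milton→Quarry→Fenby→Willow: 36+6+32+18+29 = 121
Willow→Fenby→Upland→Quarry→Milton→Willow: 29+16+34+32+30 = 141
Willow→Fenby→Upland→Milton→Quarry→Willow: 29+16+6+32+11 = 94
Willow→Fenby→Quarry→Upland→Milton→Willow: 29+18+34+6+30 = 117
Willow→Fenby→Milton→Upland→Quarry→Willow: 29+22+6+34+11 = 102
Willow→Quarry→Upland→Fenby→Milton→Willow: 11+34+16+22+30 = 113
Willow→Quarry→Fenby→Upland→Milton→Willow: 11+18+16+6+30 = 81
The minimum is 81.
One optimal route: Willow → Quarry → Fenby → Upland → Milton → Willow (or its reverse).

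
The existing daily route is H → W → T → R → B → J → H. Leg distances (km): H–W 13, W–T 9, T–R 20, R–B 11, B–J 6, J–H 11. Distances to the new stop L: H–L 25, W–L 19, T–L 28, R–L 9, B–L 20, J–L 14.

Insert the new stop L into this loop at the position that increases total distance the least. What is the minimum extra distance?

+17 km — insert L between T and R.

Insertion cost between consecutive stops i–j is d(i,L) + d(L,j) − d(i,j):
  between H and W: 25 + 19 − 13 = 31
  between W and T: 19 + 28 − 9 = 38
  between T and R: 28 + 9 − 20 = 17
  between R and B: 9 + 20 − 11 = 18
  between B and J: 20 + 14 − 6 = 28
  between J and H: 14 + 25 − 11 = 28
Cheapest insertion is between T and R, adding 17.
New total = 70 + 17 = 87.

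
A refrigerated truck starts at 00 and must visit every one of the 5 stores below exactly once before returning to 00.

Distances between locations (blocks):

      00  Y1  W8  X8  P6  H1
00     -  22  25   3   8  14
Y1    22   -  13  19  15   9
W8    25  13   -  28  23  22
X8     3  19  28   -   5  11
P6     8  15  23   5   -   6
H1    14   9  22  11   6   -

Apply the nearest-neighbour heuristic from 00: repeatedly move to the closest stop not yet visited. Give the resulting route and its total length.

Nearest-neighbour total = 61 blocks; route 00 → X8 → P6 → H1 → Y1 → W8 → 00.

At 00 the remaining stops are X8 3, P6 8, H1 14, Y1 22, W8 25; go to X8.
At X8 the remaining stops are P6 5, H1 11, Y1 19, W8 28; go to P6.
At P6 the remaining stops are H1 6, Y1 15, W8 23; go to H1.
At H1 the remaining stops are Y1 9, W8 22; go to Y1.
At Y1 the remaining stops are W8 13; go to W8.
Return W8→00: 25.
Total = 3 + 5 + 6 + 9 + 13 + 25 = 61.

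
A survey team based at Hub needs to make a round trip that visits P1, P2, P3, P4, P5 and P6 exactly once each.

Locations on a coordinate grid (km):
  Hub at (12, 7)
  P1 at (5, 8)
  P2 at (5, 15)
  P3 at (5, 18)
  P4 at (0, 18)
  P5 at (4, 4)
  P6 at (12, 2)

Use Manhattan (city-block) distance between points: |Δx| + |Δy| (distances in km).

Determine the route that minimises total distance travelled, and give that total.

Shortest round trip = 56 km.

With 6 stops there are 6!/2 = 360 distinct round trips (a route and its reverse cost the same).
Hub - P1 - P2 - P3 - P4 - P5 - P6 - Hub: 8+7+3+5+18+10+5 = 56
Hub - P1 - P2 - P3 - P4 - P6 - P5 - Hub: 8+7+3+5+28+10+11 = 72
Hub - P1 - P2 - P3 - P5 - P4 - P6 - Hub: 8+7+3+15+18+28+5 = 84
Hub - P1 - P2 - P3 - P5 - P6 - P4 - Hub: 8+7+3+15+10+28+23 = 94
Hub - P1 - P2 - P3 - P6 - P4 - P5 - Hub: 8+7+3+23+28+18+11 = 98
Hub - P1 - P2 - P3 - P6 - P5 - P4 - Hub: 8+7+3+23+10+18+23 = 92
Hub - P1 - P2 - P4 - P3 - P5 - P6 - Hub: 8+7+8+5+15+10+5 = 58
Hub - P1 - P2 - P4 - P3 - P6 - P5 - Hub: 8+7+8+5+23+10+11 = 72
… (352 more)
The minimum is 56.
One optimal route: Hub → P1 → P2 → P3 → P4 → P5 → P6 → Hub (or its reverse).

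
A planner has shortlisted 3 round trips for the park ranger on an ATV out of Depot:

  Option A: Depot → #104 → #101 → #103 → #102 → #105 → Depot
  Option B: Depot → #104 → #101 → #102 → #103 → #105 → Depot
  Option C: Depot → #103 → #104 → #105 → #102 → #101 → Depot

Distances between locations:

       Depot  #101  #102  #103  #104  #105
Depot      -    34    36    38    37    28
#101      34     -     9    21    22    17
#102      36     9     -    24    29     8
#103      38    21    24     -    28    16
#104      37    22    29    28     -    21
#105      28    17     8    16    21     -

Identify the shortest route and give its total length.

Shortest is Option B, total 136.

Option A: 37 + 22 + 21 + 24 + 8 + 28 = 140
Option B: 37 + 22 + 9 + 24 + 16 + 28 = 136
Option C: 38 + 28 + 21 + 8 + 9 + 34 = 138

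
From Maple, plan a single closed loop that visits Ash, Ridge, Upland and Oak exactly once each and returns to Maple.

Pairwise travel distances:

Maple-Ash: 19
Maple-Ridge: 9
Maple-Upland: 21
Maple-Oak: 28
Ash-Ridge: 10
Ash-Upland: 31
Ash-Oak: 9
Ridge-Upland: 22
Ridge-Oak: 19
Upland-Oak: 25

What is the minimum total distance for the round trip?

Shortest round trip = 74.

There are 12 distinct closed tours to check (reversals are equivalent).
Maple → Ash → Ridge → Upland → Oak → Maple: 19+10+22+25+28 = 104
Maple → Ash → Ridge → Oak → Upland → Maple: 19+10+19+25+21 = 94
Maple → Ash → Upland → Ridge → Oak → Maple: 19+31+22+19+28 = 119
Maple → Ash → Upland → Oak → Ridge → Maple: 19+31+25+19+9 = 103
Maple → Ash → Oak → Ridge → Upland → Maple: 19+9+19+22+21 = 90
Maple → Ash → Oak → Upland → Ridge → Maple: 19+9+25+22+9 = 84
Maple → Ridge → Ash → Upland → Oak → Maple: 9+10+31+25+28 = 103
Maple → Ridge → Ash → Oak → Upland → Maple: 9+10+9+25+21 = 74
Maple → Ridge → Upland → Ash → Oak → Maple: 9+22+31+9+28 = 99
Maple → Ridge → Oak → Ash → Upland → Maple: 9+19+9+31+21 = 89
Maple → Upland → Ash → Ridge → Oak → Maple: 21+31+10+19+28 = 109
Maple → Upland → Ridge → Ash → Oak → Maple: 21+22+10+9+28 = 90
The minimum is 74.
One optimal route: Maple → Ridge → Ash → Oak → Upland → Maple (or its reverse).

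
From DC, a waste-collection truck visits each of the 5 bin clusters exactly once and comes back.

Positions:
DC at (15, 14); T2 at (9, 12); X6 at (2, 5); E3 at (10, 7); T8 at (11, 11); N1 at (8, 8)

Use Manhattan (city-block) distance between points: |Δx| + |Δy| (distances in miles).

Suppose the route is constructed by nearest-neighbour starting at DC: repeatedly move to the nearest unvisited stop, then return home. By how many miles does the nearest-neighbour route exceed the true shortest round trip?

From DC: T8=7, T2=8, E3=12, N1=13, X6=22 → choose T8 (7).
From T8: T2=3, E3=5, N1=6, X6=15 → choose T2 (3).
From T2: N1=5, E3=6, X6=14 → choose N1 (5).
From N1: E3=3, X6=9 → choose E3 (3).
From E3: X6=10 → choose X6 (10).
NN route DC → T8 → T2 → N1 → E3 → X6 → DC costs 50.
Optimal: DC → T2 → N1 → X6 → E3 → T8 → DC costs 44 (by enumerating all 60 distinct tours).
Excess = 50 − 44 = 6.

The nearest-neighbour route is 6 miles longer than optimal.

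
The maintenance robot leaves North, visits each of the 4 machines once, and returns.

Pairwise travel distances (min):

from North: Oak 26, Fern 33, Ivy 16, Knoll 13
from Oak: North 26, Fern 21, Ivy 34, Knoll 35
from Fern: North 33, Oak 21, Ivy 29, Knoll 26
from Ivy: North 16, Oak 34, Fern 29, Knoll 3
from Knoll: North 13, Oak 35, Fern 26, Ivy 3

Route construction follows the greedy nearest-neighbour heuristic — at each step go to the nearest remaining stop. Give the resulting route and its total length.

92 min along North → Knoll → Ivy → Fern → Oak → North.

North → [Knoll:13 / Ivy:16 / Oak:26 / Fern:33] → Knoll (13)
Knoll → [Ivy:3 / Fern:26 / Oak:35] → Ivy (3)
Ivy → [Fern:29 / Oak:34] → Fern (29)
Fern → [Oak:21] → Oak (21)
Return Oak→North: 26.
Total = 13 + 3 + 29 + 21 + 26 = 92.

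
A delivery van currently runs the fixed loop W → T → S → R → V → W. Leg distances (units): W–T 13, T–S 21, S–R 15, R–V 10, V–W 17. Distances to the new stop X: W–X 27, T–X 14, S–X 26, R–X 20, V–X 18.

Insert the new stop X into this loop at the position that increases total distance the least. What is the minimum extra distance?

Insertion cost between consecutive stops i–j is d(i,X) + d(X,j) − d(i,j):
  between W and T: 27 + 14 − 13 = 28
  between T and S: 14 + 26 − 21 = 19
  between S and R: 26 + 20 − 15 = 31
  between R and V: 20 + 18 − 10 = 28
  between V and W: 18 + 27 − 17 = 28
Cheapest insertion is between T and S, adding 19.
New total = 76 + 19 = 95.

+19 — insert X between T and S.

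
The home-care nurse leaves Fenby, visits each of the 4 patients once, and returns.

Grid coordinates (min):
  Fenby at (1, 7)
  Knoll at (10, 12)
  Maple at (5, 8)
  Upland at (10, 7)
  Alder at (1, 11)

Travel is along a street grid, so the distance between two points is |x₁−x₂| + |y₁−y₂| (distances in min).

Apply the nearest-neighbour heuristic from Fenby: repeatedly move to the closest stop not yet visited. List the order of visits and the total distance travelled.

Nearest-neighbour total = 36 min; route Fenby → Alder → Maple → Upland → Knoll → Fenby.

At Fenby the remaining stops are Alder 4, Maple 5, Upland 9, Knoll 14; go to Alder.
At Alder the remaining stops are Maple 7, Knoll 10, Upland 13; go to Maple.
At Maple the remaining stops are Upland 6, Knoll 9; go to Upland.
At Upland the remaining stops are Knoll 5; go to Knoll.
Return Knoll→Fenby: 14.
Total = 4 + 7 + 6 + 5 + 14 = 36.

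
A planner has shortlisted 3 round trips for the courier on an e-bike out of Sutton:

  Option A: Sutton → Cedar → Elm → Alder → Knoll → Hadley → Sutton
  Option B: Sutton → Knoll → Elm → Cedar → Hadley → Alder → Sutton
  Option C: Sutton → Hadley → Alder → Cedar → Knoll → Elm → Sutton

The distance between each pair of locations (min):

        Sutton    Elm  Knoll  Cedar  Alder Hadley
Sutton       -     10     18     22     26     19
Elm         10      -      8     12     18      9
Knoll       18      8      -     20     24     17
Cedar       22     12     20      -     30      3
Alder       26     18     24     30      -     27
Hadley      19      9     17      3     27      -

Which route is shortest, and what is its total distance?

Option A: 22 + 12 + 18 + 24 + 17 + 19 = 112
Option B: 18 + 8 + 12 + 3 + 27 + 26 = 94
Option C: 19 + 27 + 30 + 20 + 8 + 10 = 114

94 min — Option B is the shortest.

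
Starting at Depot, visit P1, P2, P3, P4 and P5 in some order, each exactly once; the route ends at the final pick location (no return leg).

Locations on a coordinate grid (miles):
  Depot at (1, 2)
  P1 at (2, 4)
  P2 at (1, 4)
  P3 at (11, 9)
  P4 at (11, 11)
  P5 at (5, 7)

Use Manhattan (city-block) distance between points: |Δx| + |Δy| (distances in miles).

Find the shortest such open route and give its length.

There are 5! = 120 possible orderings.
Depot→P1→P2→P3→P4→P5: 3+1+15+2+10 = 31
Depot→P1→P2→P3→P5→P4: 3+1+15+8+10 = 37
Depot→P1→P2→P4→P3→P5: 3+1+17+2+8 = 31
Depot→P1→P2→P4→P5→P3: 3+1+17+10+8 = 39
Depot→P1→P2→P5→P3→P4: 3+1+7+8+2 = 21
Depot→P1→P2→P5→P4→P3: 3+1+7+10+2 = 23
Depot→P1→P3→P2→P4→P5: 3+14+15+17+10 = 59
Depot→P1→P3→P2→P5→P4: 3+14+15+7+10 = 49
Depot→P1→P3→P4→P2→P5: 3+14+2+17+7 = 43
Depot→P1→P3→P4→P5→P2: 3+14+2+10+7 = 36
Depot→P1→P3→P5→P2→P4: 3+14+8+7+17 = 49
Depot→P1→P3→P5→P4→P2: 3+14+8+10+17 = 52
Depot→P1→P4→P2→P3→P5: 3+16+17+15+8 = 59
Depot→P1→P4→P2→P5→P3: 3+16+17+7+8 = 51
… (106 more)
Depot→P2→P1→P5→P3→P4: 2+1+6+8+2 = 19  ← best
The minimum is 19.
One shortest path: Depot → P2 → P1 → P5 → P3 → P4.

Minimum one-way distance = 19 miles.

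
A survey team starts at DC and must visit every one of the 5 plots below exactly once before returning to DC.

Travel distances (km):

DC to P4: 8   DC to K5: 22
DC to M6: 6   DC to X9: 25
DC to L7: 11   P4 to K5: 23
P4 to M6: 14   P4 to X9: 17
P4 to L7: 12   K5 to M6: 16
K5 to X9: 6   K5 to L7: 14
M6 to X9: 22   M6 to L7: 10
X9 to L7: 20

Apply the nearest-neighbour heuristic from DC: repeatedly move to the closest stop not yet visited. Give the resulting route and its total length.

Nearest-neighbour total = 73 km; route DC → M6 → L7 → P4 → X9 → K5 → DC.

From DC: distances to unvisited — M6=6, P4=8, L7=11, K5=22, X9=25. Nearest is M6 (6).
From M6: distances to unvisited — L7=10, P4=14, K5=16, X9=22. Nearest is L7 (10).
From L7: distances to unvisited — P4=12, K5=14, X9=20. Nearest is P4 (12).
From P4: distances to unvisited — X9=17, K5=23. Nearest is X9 (17).
From X9: distances to unvisited — K5=6. Nearest is K5 (6).
Return K5→DC: 22.
Total = 6 + 10 + 12 + 17 + 6 + 22 = 73.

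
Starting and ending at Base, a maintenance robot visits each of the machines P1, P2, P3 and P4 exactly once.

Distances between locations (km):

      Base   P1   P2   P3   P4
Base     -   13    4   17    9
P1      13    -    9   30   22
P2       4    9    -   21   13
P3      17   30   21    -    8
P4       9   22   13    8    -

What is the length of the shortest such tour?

There are 12 distinct closed tours to check (reversals are equivalent).
Base-P1-P2-P3-P4-Base: 13+9+21+8+9 = 60
Base-P1-P2-P4-P3-Base: 13+9+13+8+17 = 60
Base-P1-P3-P2-P4-Base: 13+30+21+13+9 = 86
Base-P1-P3-P4-P2-Base: 13+30+8+13+4 = 68
Base-P1-P4-P2-P3-Base: 13+22+13+21+17 = 86
Base-P1-P4-P3-P2-Base: 13+22+8+21+4 = 68
Base-P2-P1-P3-P4-Base: 4+9+30+8+9 = 60
Base-P2-P1-P4-P3-Base: 4+9+22+8+17 = 60
Base-P2-P3-P1-P4-Base: 4+21+30+22+9 = 86
Base-P2-P4-P1-P3-Base: 4+13+22+30+17 = 86
Base-P3-P1-P2-P4-Base: 17+30+9+13+9 = 78
Base-P3-P2-P1-P4-Base: 17+21+9+22+9 = 78
The minimum is 60.
One optimal route: Base → P1 → P2 → P3 → P4 → Base (or its reverse).

Shortest round trip = 60 km.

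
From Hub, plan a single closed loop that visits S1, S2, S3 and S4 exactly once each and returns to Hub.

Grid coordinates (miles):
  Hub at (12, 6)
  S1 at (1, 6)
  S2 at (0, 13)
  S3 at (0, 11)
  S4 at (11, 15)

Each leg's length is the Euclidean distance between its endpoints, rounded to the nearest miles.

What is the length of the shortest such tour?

Shortest round trip = 38 miles.

Hub → S1 → S2 → S3 → S4 → Hub: 11+7+2+12+9 = 41
Hub → S1 → S2 → S4 → S3 → Hub: 11+7+11+12+13 = 54
Hub → S1 → S3 → S2 → S4 → Hub: 11+5+2+11+9 = 38
Hub → S1 → S3 → S4 → S2 → Hub: 11+5+12+11+14 = 53
Hub → S1 → S4 → S2 → S3 → Hub: 11+13+11+2+13 = 50
Hub → S1 → S4 → S3 → S2 → Hub: 11+13+12+2+14 = 52
Hub → S2 → S1 → S3 → S4 → Hub: 14+7+5+12+9 = 47
Hub → S2 → S1 → S4 → S3 → Hub: 14+7+13+12+13 = 59
Hub → S2 → S3 → S1 → S4 → Hub: 14+2+5+13+9 = 43
Hub → S2 → S4 → S1 → S3 → Hub: 14+11+13+5+13 = 56
Hub → S3 → S1 → S2 → S4 → Hub: 13+5+7+11+9 = 45
Hub → S3 → S2 → S1 → S4 → Hub: 13+2+7+13+9 = 44
The minimum is 38.
One optimal route: Hub → S1 → S3 → S2 → S4 → Hub (or its reverse).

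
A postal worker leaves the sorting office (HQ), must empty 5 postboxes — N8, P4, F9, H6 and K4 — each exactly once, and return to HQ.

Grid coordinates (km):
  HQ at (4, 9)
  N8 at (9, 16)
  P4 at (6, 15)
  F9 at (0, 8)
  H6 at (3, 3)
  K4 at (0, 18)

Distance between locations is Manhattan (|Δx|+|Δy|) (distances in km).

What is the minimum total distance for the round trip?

Shortest round trip = 48 km.

HQ → N8 → P4 → F9 → H6 → K4 → HQ: 12+4+13+8+18+13 = 68
HQ → N8 → P4 → F9 → K4 → H6 → HQ: 12+4+13+10+18+7 = 64
HQ → N8 → P4 → H6 → F9 → K4 → HQ: 12+4+15+8+10+13 = 62
HQ → N8 → P4 → H6 → K4 → F9 → HQ: 12+4+15+18+10+5 = 64
HQ → N8 → P4 → K4 → F9 → H6 → HQ: 12+4+9+10+8+7 = 50
HQ → N8 → P4 → K4 → H6 → F9 → HQ: 12+4+9+18+8+5 = 56
HQ → N8 → F9 → P4 → H6 → K4 → HQ: 12+17+13+15+18+13 = 88
HQ → N8 → F9 → P4 → K4 → H6 → HQ: 12+17+13+9+18+7 = 76
HQ → N8 → F9 → H6 → P4 → K4 → HQ: 12+17+8+15+9+13 = 74
HQ → N8 → F9 → H6 → K4 → P4 → HQ: 12+17+8+18+9+8 = 72
HQ → N8 → F9 → K4 → P4 → H6 → HQ: 12+17+10+9+15+7 = 70
HQ → N8 → F9 → K4 → H6 → P4 → HQ: 12+17+10+18+15+8 = 80
HQ → N8 → H6 → P4 → F9 → K4 → HQ: 12+19+15+13+10+13 = 82
HQ → N8 → H6 → P4 → K4 → F9 → HQ: 12+19+15+9+10+5 = 70
… (46 more)
HQ → P4 → N8 → K4 → F9 → H6 → HQ: 8+4+11+10+8+7 = 48  ← best
The minimum is 48.
One optimal route: HQ → P4 → N8 → K4 → F9 → H6 → HQ (or its reverse).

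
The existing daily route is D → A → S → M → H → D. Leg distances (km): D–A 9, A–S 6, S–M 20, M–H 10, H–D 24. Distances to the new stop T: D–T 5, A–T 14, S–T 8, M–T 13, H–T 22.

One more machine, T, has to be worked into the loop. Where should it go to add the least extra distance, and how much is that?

+1 km — insert T between S and M.

Insertion cost between consecutive stops i–j is d(i,T) + d(T,j) − d(i,j):
  between D and A: 5 + 14 − 9 = 10
  between A and S: 14 + 8 − 6 = 16
  between S and M: 8 + 13 − 20 = 1
  between M and H: 13 + 22 − 10 = 25
  between H and D: 22 + 5 − 24 = 3
Cheapest insertion is between S and M, adding 1.
New total = 69 + 1 = 70.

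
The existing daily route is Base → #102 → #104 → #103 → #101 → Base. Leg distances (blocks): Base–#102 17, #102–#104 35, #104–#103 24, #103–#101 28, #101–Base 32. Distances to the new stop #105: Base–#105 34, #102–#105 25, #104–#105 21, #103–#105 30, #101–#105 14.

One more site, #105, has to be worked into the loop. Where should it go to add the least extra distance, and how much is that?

Insertion cost between consecutive stops i–j is d(i,#105) + d(#105,j) − d(i,j):
  between Base and #102: 34 + 25 − 17 = 42
  between #102 and #104: 25 + 21 − 35 = 11
  between #104 and #103: 21 + 30 − 24 = 27
  between #103 and #101: 30 + 14 − 28 = 16
  between #101 and Base: 14 + 34 − 32 = 16
Cheapest insertion is between #102 and #104, adding 11.
New total = 136 + 11 = 147.

Minimum extra distance: 11 blocks, inserting #105 between #102 and #104.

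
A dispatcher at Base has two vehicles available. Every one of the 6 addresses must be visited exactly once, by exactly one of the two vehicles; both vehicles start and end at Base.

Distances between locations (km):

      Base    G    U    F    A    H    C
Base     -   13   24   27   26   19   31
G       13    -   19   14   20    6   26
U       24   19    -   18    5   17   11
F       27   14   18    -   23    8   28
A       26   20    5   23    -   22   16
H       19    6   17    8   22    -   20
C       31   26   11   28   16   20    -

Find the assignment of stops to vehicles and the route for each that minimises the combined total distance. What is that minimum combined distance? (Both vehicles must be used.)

Try each way of splitting the stops between the two vehicles (each non-empty) and, for each split, find the best tour for each vehicle:
  {G} + {U, F, A, H, C}: 26 + 97 = 123
  {U} + {G, F, A, H, C}: 48 + 97 = 145
  {G, U} + {F, A, H, C}: 56 + 97 = 153
  {F} + {G, U, A, H, C}: 54 + 81 = 135
  {G, F} + {U, A, H, C}: 54 + 81 = 135
  {U, F} + {G, A, H, C}: 69 + 81 = 150
  … (31 splits in total)
Best: vehicle 1 Base → G → Base = 26; vehicle 2 Base → F → H → C → U → A → Base = 97; combined 123.

123 km — the smallest possible combined total.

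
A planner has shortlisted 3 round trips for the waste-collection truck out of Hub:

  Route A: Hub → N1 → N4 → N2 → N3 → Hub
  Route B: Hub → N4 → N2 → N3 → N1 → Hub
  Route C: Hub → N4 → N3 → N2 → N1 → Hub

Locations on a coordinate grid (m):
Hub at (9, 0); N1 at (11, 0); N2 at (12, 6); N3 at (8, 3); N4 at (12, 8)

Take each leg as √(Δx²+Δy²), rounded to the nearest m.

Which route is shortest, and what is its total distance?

Route A: 2 + 8 + 2 + 5 + 3 = 20
Route B: 9 + 2 + 5 + 4 + 2 = 22
Route C: 9 + 6 + 5 + 6 + 2 = 28

Shortest is Route A, total 20 m.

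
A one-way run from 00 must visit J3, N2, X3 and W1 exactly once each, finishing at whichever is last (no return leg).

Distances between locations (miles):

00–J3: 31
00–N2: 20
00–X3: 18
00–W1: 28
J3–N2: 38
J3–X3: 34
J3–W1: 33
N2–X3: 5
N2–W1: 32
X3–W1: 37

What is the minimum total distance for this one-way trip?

There are 4! = 24 possible orderings.
00 → J3 → N2 → X3 → W1: 31+38+5+37 = 111
00 → J3 → N2 → W1 → X3: 31+38+32+37 = 138
00 → J3 → X3 → N2 → W1: 31+34+5+32 = 102
00 → J3 → X3 → W1 → N2: 31+34+37+32 = 134
00 → J3 → W1 → N2 → X3: 31+33+32+5 = 101
00 → J3 → W1 → X3 → N2: 31+33+37+5 = 106
00 → N2 → J3 → X3 → W1: 20+38+34+37 = 129
00 → N2 → J3 → W1 → X3: 20+38+33+37 = 128
00 → N2 → X3 → J3 → W1: 20+5+34+33 = 92
00 → N2 → X3 → W1 → J3: 20+5+37+33 = 95
00 → N2 → W1 → J3 → X3: 20+32+33+34 = 119
00 → N2 → W1 → X3 → J3: 20+32+37+34 = 123
00 → X3 → J3 → N2 → W1: 18+34+38+32 = 122
00 → X3 → J3 → W1 → N2: 18+34+33+32 = 117
… (10 more)
00 → X3 → N2 → W1 → J3: 18+5+32+33 = 88  ← best
The minimum is 88.
One shortest path: 00 → X3 → N2 → W1 → J3.

88 miles — the minimum one-way total.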